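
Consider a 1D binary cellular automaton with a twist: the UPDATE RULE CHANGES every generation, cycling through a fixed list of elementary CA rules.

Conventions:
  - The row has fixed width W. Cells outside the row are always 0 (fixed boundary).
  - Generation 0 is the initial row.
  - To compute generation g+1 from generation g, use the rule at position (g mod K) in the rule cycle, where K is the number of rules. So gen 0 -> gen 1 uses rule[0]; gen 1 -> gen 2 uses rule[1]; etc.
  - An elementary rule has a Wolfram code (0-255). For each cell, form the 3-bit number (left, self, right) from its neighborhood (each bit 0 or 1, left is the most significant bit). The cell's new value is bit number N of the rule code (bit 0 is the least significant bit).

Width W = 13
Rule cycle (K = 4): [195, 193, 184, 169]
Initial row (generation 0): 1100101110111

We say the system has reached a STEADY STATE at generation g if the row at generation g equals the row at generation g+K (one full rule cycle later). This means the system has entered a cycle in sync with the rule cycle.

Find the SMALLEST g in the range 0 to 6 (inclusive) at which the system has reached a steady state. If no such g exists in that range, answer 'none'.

Answer: none

Derivation:
Gen 0: 1100101110111
Gen 1 (rule 195): 0101000110011
Gen 2 (rule 193): 0000010010001
Gen 3 (rule 184): 0000001001000
Gen 4 (rule 169): 1111100000011
Gen 5 (rule 195): 0111101111101
Gen 6 (rule 193): 0011100111100
Gen 7 (rule 184): 0011010111010
Gen 8 (rule 169): 1010101110100
Gen 9 (rule 195): 0000000110001
Gen 10 (rule 193): 1111110010100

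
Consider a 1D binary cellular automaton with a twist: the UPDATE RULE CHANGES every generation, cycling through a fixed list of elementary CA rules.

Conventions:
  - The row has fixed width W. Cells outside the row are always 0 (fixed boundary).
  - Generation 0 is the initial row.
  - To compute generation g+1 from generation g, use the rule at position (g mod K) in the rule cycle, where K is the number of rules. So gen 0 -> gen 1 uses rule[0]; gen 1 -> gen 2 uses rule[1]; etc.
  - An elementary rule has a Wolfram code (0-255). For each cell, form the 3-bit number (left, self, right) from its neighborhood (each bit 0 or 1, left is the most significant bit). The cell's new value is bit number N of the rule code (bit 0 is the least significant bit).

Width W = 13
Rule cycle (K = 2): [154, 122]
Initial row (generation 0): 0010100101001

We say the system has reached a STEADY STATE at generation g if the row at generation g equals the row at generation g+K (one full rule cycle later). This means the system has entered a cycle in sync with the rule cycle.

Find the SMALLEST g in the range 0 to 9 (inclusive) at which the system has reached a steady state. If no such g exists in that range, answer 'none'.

Gen 0: 0010100101001
Gen 1 (rule 154): 0100011000110
Gen 2 (rule 122): 1010111101111
Gen 3 (rule 154): 0000111001110
Gen 4 (rule 122): 0001101111011
Gen 5 (rule 154): 0011001110010
Gen 6 (rule 122): 0111111011101
Gen 7 (rule 154): 1111110011000
Gen 8 (rule 122): 1000011111100
Gen 9 (rule 154): 0100111111010
Gen 10 (rule 122): 1011100001101
Gen 11 (rule 154): 0011010011000

Answer: none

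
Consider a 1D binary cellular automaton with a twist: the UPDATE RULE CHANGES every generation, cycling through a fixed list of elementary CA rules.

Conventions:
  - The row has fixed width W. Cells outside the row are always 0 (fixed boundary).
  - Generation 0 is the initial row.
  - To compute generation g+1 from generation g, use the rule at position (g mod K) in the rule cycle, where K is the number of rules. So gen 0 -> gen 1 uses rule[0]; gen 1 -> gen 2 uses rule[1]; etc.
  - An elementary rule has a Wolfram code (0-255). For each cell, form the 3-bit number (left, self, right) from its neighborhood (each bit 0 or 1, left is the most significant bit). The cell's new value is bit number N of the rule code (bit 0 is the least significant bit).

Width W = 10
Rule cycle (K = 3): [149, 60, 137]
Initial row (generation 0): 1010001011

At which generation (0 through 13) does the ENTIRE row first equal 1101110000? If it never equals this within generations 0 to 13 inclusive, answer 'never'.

Gen 0: 1010001011
Gen 1 (rule 149): 1011101000
Gen 2 (rule 60): 1110011100
Gen 3 (rule 137): 1100011001
Gen 4 (rule 149): 0011000101
Gen 5 (rule 60): 0010100111
Gen 6 (rule 137): 1000000110
Gen 7 (rule 149): 1111110001
Gen 8 (rule 60): 1000001001
Gen 9 (rule 137): 0011100000
Gen 10 (rule 149): 1001011111
Gen 11 (rule 60): 1101110000
Gen 12 (rule 137): 1001100111
Gen 13 (rule 149): 1100010010

Answer: 11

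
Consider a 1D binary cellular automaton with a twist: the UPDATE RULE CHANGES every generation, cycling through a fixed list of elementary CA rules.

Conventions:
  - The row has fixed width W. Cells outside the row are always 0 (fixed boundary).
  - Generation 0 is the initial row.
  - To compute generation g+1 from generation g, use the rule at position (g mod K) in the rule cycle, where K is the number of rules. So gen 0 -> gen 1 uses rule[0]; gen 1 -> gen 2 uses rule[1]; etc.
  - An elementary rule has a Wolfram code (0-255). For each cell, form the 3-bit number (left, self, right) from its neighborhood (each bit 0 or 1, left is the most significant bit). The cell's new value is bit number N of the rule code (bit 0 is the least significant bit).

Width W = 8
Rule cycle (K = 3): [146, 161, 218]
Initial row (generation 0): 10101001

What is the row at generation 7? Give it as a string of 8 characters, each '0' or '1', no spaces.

Answer: 10101001

Derivation:
Gen 0: 10101001
Gen 1 (rule 146): 00000110
Gen 2 (rule 161): 11110000
Gen 3 (rule 218): 11111000
Gen 4 (rule 146): 01110100
Gen 5 (rule 161): 00101001
Gen 6 (rule 218): 01000110
Gen 7 (rule 146): 10101001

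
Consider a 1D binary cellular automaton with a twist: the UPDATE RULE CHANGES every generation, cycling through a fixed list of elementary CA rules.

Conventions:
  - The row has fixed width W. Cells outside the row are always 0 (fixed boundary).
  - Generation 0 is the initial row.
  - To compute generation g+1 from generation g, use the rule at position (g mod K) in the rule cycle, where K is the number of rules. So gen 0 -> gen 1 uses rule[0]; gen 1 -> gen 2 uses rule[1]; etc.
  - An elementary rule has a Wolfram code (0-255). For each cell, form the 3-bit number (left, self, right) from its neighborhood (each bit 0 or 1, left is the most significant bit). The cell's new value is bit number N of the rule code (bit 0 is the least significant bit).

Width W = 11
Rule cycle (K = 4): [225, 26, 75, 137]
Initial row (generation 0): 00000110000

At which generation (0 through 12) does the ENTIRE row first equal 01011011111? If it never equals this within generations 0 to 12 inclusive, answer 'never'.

Gen 0: 00000110000
Gen 1 (rule 225): 11110010111
Gen 2 (rule 26): 10001100100
Gen 3 (rule 75): 00111101001
Gen 4 (rule 137): 10111000000
Gen 5 (rule 225): 01011011111
Gen 6 (rule 26): 10010010000
Gen 7 (rule 75): 00100100111
Gen 8 (rule 137): 10000000110
Gen 9 (rule 225): 00111110010
Gen 10 (rule 26): 01100001101
Gen 11 (rule 75): 11101111100
Gen 12 (rule 137): 11001111001

Answer: 5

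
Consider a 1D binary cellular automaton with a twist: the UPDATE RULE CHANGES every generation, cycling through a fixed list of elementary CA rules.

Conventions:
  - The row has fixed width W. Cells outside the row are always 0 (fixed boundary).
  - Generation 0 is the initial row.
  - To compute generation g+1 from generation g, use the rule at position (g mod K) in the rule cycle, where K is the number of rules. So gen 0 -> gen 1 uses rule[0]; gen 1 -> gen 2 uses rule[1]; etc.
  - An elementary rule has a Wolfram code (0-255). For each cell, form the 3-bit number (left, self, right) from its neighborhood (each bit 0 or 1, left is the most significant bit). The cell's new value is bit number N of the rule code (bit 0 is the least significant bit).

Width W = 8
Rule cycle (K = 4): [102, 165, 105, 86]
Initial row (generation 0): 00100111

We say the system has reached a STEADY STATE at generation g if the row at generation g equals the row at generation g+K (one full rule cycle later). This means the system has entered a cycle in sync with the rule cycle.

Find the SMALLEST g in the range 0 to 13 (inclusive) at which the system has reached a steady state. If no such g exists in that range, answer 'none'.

Gen 0: 00100111
Gen 1 (rule 102): 01101001
Gen 2 (rule 165): 00011001
Gen 3 (rule 105): 11011000
Gen 4 (rule 86): 01001100
Gen 5 (rule 102): 11010100
Gen 6 (rule 165): 00111101
Gen 7 (rule 105): 10100110
Gen 8 (rule 86): 10111011
Gen 9 (rule 102): 11001101
Gen 10 (rule 165): 00000011
Gen 11 (rule 105): 11111011
Gen 12 (rule 86): 00001001
Gen 13 (rule 102): 00011011
Gen 14 (rule 165): 11000100
Gen 15 (rule 105): 11010001
Gen 16 (rule 86): 01011011
Gen 17 (rule 102): 11101101

Answer: none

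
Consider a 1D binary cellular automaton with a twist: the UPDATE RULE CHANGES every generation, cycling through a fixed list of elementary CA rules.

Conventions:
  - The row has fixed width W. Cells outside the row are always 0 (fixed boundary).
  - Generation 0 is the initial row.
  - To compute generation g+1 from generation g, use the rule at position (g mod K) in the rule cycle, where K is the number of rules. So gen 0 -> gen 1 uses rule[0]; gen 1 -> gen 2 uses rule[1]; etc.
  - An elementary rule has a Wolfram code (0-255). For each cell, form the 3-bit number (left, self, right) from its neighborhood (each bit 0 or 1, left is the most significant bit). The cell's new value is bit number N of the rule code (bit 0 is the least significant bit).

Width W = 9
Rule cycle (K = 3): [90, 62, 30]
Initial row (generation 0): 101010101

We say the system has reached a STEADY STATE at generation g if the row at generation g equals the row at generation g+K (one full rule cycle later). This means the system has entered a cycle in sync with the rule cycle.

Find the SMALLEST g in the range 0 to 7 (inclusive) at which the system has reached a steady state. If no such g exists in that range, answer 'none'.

Gen 0: 101010101
Gen 1 (rule 90): 000000000
Gen 2 (rule 62): 000000000
Gen 3 (rule 30): 000000000
Gen 4 (rule 90): 000000000
Gen 5 (rule 62): 000000000
Gen 6 (rule 30): 000000000
Gen 7 (rule 90): 000000000
Gen 8 (rule 62): 000000000
Gen 9 (rule 30): 000000000
Gen 10 (rule 90): 000000000

Answer: 1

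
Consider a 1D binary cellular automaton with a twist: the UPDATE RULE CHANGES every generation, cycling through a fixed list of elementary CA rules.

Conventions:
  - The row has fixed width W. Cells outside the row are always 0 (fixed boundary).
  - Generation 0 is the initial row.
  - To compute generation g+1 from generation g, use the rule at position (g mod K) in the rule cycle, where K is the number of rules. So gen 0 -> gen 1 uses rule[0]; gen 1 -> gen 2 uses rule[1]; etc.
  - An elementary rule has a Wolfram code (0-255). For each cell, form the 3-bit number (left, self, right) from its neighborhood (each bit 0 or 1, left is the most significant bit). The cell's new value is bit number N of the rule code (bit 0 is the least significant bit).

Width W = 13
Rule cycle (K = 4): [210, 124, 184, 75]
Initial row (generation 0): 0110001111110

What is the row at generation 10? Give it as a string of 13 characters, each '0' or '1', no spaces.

Answer: 0110111100111

Derivation:
Gen 0: 0110001111110
Gen 1 (rule 210): 1011010111111
Gen 2 (rule 124): 1111111100001
Gen 3 (rule 184): 1111111010000
Gen 4 (rule 75): 1000001000111
Gen 5 (rule 210): 0100010101011
Gen 6 (rule 124): 0110011111111
Gen 7 (rule 184): 0101011111110
Gen 8 (rule 75): 1000010000010
Gen 9 (rule 210): 0100101000101
Gen 10 (rule 124): 0110111100111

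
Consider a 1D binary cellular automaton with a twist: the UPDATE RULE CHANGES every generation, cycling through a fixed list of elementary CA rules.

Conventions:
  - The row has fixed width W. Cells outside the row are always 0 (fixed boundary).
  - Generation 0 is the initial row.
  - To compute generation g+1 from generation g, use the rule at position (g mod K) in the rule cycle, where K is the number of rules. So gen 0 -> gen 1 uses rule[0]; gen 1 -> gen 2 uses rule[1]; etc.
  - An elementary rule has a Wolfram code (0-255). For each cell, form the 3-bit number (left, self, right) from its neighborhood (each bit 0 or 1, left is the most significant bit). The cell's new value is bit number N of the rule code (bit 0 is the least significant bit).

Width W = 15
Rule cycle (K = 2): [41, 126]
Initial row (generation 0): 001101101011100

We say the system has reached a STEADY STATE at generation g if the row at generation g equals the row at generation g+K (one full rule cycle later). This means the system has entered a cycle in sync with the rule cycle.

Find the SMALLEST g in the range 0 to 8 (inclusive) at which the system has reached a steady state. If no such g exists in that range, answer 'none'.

Answer: none

Derivation:
Gen 0: 001101101011100
Gen 1 (rule 41): 101011010110001
Gen 2 (rule 126): 111111111111011
Gen 3 (rule 41): 100000000000110
Gen 4 (rule 126): 110000000001111
Gen 5 (rule 41): 100111111101000
Gen 6 (rule 126): 111100000111100
Gen 7 (rule 41): 100001110100001
Gen 8 (rule 126): 110011011110011
Gen 9 (rule 41): 100010110000010
Gen 10 (rule 126): 110111111000111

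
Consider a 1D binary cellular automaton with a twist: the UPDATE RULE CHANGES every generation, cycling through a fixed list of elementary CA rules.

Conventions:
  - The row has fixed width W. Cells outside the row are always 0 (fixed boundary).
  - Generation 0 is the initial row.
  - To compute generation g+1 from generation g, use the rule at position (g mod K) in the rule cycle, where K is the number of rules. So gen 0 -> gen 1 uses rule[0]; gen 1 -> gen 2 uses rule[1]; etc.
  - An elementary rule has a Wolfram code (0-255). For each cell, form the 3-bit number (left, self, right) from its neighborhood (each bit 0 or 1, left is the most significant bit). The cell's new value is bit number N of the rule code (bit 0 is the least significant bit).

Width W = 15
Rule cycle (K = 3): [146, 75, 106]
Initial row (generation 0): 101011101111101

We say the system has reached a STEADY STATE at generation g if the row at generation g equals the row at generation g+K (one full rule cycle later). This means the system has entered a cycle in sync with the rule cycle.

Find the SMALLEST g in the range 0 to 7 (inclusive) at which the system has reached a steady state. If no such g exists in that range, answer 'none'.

Answer: none

Derivation:
Gen 0: 101011101111101
Gen 1 (rule 146): 000001000111000
Gen 2 (rule 75): 111110011101011
Gen 3 (rule 106): 100010110110111
Gen 4 (rule 146): 010100000000010
Gen 5 (rule 75): 100001111111100
Gen 6 (rule 106): 000011000000100
Gen 7 (rule 146): 000100100001010
Gen 8 (rule 75): 111001001110000
Gen 9 (rule 106): 101010011010000
Gen 10 (rule 146): 000001100001000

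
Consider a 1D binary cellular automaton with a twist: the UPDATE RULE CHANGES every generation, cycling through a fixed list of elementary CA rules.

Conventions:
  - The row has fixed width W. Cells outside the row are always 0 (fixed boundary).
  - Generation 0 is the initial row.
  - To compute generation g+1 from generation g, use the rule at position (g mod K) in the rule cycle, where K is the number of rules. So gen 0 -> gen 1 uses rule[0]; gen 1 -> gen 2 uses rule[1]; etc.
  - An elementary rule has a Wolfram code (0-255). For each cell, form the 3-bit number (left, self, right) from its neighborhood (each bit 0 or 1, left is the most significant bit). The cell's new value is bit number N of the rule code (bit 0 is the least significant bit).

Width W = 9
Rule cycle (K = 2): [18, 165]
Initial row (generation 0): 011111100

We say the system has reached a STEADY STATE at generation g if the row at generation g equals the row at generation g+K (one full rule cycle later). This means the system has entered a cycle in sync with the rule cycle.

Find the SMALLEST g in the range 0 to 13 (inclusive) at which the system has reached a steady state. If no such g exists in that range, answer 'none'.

Gen 0: 011111100
Gen 1 (rule 18): 100000010
Gen 2 (rule 165): 101111010
Gen 3 (rule 18): 000000001
Gen 4 (rule 165): 111111101
Gen 5 (rule 18): 000000000
Gen 6 (rule 165): 111111111
Gen 7 (rule 18): 000000000
Gen 8 (rule 165): 111111111
Gen 9 (rule 18): 000000000
Gen 10 (rule 165): 111111111
Gen 11 (rule 18): 000000000
Gen 12 (rule 165): 111111111
Gen 13 (rule 18): 000000000
Gen 14 (rule 165): 111111111
Gen 15 (rule 18): 000000000

Answer: 5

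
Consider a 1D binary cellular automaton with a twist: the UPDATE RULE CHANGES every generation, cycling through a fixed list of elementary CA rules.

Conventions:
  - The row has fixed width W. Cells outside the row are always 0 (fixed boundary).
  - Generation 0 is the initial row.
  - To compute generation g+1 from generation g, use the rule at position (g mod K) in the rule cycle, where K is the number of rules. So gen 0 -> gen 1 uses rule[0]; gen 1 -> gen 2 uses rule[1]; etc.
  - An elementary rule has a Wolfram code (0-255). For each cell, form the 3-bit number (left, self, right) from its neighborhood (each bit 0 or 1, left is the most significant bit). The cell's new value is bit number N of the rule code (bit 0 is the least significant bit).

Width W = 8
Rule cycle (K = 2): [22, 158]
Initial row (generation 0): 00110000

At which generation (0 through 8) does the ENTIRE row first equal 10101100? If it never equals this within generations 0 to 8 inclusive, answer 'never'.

Gen 0: 00110000
Gen 1 (rule 22): 01001000
Gen 2 (rule 158): 11111100
Gen 3 (rule 22): 00000010
Gen 4 (rule 158): 00000111
Gen 5 (rule 22): 00001000
Gen 6 (rule 158): 00011100
Gen 7 (rule 22): 00100010
Gen 8 (rule 158): 01110111

Answer: never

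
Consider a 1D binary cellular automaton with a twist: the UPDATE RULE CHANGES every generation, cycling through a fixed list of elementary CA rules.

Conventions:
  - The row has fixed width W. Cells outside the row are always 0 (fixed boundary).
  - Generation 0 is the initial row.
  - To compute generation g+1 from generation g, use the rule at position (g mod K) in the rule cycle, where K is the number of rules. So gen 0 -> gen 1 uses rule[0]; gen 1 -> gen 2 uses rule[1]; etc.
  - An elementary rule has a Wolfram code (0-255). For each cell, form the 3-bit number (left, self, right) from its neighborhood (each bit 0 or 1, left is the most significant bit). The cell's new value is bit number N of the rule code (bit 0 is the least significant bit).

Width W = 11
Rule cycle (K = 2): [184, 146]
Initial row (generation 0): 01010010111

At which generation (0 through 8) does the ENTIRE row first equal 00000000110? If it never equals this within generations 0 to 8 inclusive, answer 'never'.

Answer: never

Derivation:
Gen 0: 01010010111
Gen 1 (rule 184): 00101001110
Gen 2 (rule 146): 01000110101
Gen 3 (rule 184): 00100101010
Gen 4 (rule 146): 01011000001
Gen 5 (rule 184): 00110100000
Gen 6 (rule 146): 01000010000
Gen 7 (rule 184): 00100001000
Gen 8 (rule 146): 01010010100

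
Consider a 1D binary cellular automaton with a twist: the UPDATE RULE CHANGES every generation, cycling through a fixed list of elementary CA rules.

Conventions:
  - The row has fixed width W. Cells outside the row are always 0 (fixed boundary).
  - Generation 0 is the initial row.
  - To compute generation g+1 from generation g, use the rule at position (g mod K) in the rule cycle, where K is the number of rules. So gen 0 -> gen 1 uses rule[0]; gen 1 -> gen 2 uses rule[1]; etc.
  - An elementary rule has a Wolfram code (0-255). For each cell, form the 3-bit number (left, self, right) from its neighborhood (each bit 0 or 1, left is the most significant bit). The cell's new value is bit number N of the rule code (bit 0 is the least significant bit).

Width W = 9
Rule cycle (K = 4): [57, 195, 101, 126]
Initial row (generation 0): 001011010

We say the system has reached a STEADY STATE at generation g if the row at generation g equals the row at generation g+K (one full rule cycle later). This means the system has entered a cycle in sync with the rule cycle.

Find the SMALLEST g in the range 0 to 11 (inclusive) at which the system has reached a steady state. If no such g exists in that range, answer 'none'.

Answer: none

Derivation:
Gen 0: 001011010
Gen 1 (rule 57): 100110101
Gen 2 (rule 195): 001010000
Gen 3 (rule 101): 101110111
Gen 4 (rule 126): 111011101
Gen 5 (rule 57): 100110010
Gen 6 (rule 195): 001010100
Gen 7 (rule 101): 101111101
Gen 8 (rule 126): 111000111
Gen 9 (rule 57): 100110100
Gen 10 (rule 195): 001010001
Gen 11 (rule 101): 101110101
Gen 12 (rule 126): 111011111
Gen 13 (rule 57): 100110000
Gen 14 (rule 195): 001010111
Gen 15 (rule 101): 101111001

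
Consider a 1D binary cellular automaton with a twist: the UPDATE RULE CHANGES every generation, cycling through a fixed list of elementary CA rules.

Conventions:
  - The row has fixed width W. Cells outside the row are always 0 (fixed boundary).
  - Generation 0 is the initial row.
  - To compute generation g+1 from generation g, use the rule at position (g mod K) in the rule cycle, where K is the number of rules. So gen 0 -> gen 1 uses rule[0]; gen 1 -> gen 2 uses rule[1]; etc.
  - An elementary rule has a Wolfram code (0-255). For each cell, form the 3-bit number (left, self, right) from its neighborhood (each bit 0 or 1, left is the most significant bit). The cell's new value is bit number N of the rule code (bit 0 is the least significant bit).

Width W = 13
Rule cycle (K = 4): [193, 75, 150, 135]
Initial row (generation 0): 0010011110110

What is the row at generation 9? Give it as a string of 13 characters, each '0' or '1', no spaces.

Gen 0: 0010011110110
Gen 1 (rule 193): 1000001110010
Gen 2 (rule 75): 0011111010100
Gen 3 (rule 150): 0101110010110
Gen 4 (rule 135): 1100100110000
Gen 5 (rule 193): 0100000010111
Gen 6 (rule 75): 1001111100101
Gen 7 (rule 150): 1110111011101
Gen 8 (rule 135): 0100010001001
Gen 9 (rule 193): 0001000100000

Answer: 0001000100000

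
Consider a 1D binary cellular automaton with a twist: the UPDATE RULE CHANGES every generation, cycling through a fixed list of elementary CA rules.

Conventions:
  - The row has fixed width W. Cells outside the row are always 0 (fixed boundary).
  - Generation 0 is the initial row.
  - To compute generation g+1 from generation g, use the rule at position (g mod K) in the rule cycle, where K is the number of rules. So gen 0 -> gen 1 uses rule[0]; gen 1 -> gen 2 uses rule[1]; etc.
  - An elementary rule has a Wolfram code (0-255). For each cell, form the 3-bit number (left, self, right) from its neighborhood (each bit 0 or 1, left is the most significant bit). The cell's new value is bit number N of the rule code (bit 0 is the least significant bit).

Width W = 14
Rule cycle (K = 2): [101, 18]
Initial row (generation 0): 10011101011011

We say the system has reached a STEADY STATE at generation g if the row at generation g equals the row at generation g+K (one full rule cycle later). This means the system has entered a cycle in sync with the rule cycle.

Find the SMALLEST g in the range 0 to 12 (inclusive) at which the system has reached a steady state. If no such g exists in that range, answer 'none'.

Gen 0: 10011101011011
Gen 1 (rule 101): 10000111101101
Gen 2 (rule 18): 01001000000000
Gen 3 (rule 101): 01001011111111
Gen 4 (rule 18): 10110000000000
Gen 5 (rule 101): 11010111111111
Gen 6 (rule 18): 00000000000000
Gen 7 (rule 101): 11111111111111
Gen 8 (rule 18): 00000000000000
Gen 9 (rule 101): 11111111111111
Gen 10 (rule 18): 00000000000000
Gen 11 (rule 101): 11111111111111
Gen 12 (rule 18): 00000000000000
Gen 13 (rule 101): 11111111111111
Gen 14 (rule 18): 00000000000000

Answer: 6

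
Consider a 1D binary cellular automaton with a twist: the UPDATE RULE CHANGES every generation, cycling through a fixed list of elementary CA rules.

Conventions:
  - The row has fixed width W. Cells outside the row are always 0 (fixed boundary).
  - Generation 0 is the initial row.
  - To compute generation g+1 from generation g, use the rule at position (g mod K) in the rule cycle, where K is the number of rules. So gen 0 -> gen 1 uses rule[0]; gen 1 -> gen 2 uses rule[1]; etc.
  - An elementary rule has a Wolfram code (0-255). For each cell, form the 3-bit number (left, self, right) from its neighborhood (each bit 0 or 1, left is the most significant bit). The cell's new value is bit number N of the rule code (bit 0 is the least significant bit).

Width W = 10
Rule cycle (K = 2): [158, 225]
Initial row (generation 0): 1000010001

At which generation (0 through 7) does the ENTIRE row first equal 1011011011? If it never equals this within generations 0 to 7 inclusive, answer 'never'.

Gen 0: 1000010001
Gen 1 (rule 158): 1100111011
Gen 2 (rule 225): 0100011101
Gen 3 (rule 158): 1110111001
Gen 4 (rule 225): 0111011000
Gen 5 (rule 158): 1110010100
Gen 6 (rule 225): 0110001001
Gen 7 (rule 158): 1101011111

Answer: never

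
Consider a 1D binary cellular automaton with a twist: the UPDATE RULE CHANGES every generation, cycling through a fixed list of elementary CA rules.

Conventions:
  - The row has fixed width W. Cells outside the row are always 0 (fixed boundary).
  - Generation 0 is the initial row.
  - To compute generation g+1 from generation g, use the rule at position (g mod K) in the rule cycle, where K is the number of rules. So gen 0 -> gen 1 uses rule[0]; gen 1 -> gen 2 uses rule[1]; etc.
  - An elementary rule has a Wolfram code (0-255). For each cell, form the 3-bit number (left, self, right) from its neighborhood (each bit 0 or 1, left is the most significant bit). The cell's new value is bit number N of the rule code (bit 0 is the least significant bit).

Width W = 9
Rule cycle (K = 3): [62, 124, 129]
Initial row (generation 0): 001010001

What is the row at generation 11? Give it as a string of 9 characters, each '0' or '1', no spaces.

Answer: 111101111

Derivation:
Gen 0: 001010001
Gen 1 (rule 62): 011111011
Gen 2 (rule 124): 010001111
Gen 3 (rule 129): 000100110
Gen 4 (rule 62): 001111101
Gen 5 (rule 124): 001000111
Gen 6 (rule 129): 100010010
Gen 7 (rule 62): 110111111
Gen 8 (rule 124): 111100001
Gen 9 (rule 129): 011001100
Gen 10 (rule 62): 110111010
Gen 11 (rule 124): 111101111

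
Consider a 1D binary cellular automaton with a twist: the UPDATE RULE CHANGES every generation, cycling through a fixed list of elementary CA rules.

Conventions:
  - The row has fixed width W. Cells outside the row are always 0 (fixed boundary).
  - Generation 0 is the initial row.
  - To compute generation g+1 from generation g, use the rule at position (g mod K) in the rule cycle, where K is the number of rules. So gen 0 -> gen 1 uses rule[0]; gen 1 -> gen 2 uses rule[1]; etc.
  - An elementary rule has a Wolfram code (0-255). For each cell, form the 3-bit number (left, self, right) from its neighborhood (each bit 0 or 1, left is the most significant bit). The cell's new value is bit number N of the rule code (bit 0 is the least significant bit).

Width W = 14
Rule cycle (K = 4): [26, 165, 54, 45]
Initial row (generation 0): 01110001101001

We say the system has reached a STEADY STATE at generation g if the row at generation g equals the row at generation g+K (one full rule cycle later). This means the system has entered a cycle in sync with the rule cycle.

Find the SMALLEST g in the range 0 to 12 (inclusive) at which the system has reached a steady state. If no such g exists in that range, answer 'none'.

Answer: none

Derivation:
Gen 0: 01110001101001
Gen 1 (rule 26): 11001011000110
Gen 2 (rule 165): 00001100010000
Gen 3 (rule 54): 00010010111000
Gen 4 (rule 45): 11010011100011
Gen 5 (rule 26): 10001110010110
Gen 6 (rule 165): 10100100011000
Gen 7 (rule 54): 11111110100100
Gen 8 (rule 45): 10000001100101
Gen 9 (rule 26): 01000011011000
Gen 10 (rule 165): 01011000100011
Gen 11 (rule 54): 11100101110100
Gen 12 (rule 45): 10000111001101
Gen 13 (rule 26): 01001100111000
Gen 14 (rule 165): 01000000010011
Gen 15 (rule 54): 11100000111100
Gen 16 (rule 45): 10001110100001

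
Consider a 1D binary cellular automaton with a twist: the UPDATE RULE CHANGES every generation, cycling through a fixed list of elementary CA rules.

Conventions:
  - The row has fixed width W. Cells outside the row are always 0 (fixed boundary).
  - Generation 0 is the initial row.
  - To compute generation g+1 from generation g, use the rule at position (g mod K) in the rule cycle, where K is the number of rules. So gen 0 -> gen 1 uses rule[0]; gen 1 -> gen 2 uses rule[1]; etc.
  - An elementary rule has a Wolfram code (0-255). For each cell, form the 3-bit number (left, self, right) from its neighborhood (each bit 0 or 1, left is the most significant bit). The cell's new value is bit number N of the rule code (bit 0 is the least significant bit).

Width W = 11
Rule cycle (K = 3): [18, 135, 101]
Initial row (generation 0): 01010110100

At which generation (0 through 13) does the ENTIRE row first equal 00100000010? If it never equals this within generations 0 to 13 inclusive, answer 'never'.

Gen 0: 01010110100
Gen 1 (rule 18): 10000000010
Gen 2 (rule 135): 10111111110
Gen 3 (rule 101): 11000000010
Gen 4 (rule 18): 00100000101
Gen 5 (rule 135): 11101111101
Gen 6 (rule 101): 00110000111
Gen 7 (rule 18): 01001001000
Gen 8 (rule 135): 11011011011
Gen 9 (rule 101): 01101101101
Gen 10 (rule 18): 10000000000
Gen 11 (rule 135): 10111111111
Gen 12 (rule 101): 11000000001
Gen 13 (rule 18): 00100000010

Answer: 13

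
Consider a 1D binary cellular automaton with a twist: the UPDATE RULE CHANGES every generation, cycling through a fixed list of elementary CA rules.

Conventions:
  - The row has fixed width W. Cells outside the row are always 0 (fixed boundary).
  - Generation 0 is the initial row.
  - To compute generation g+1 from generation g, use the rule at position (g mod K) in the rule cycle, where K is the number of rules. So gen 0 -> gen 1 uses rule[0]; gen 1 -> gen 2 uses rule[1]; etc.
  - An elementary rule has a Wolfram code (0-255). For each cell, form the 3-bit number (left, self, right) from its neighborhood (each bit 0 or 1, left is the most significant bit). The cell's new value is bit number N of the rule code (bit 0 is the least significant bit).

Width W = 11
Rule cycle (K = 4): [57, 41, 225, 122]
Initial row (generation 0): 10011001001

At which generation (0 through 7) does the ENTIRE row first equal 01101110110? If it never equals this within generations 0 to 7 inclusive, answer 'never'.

Gen 0: 10011001001
Gen 1 (rule 57): 01010100100
Gen 2 (rule 41): 00101000001
Gen 3 (rule 225): 10010011100
Gen 4 (rule 122): 01101110110
Gen 5 (rule 57): 01011001101
Gen 6 (rule 41): 00110001010
Gen 7 (rule 225): 10010100100

Answer: 4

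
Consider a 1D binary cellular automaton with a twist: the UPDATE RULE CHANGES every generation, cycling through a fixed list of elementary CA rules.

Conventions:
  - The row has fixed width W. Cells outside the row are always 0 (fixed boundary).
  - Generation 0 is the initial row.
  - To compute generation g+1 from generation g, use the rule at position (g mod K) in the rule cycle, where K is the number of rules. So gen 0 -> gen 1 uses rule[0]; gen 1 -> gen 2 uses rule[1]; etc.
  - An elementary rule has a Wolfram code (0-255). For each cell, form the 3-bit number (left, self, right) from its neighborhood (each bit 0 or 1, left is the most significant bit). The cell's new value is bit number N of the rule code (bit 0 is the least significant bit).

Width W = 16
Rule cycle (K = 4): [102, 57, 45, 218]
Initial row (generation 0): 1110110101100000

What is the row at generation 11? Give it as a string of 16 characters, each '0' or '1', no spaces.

Gen 0: 1110110101100000
Gen 1 (rule 102): 0011011110100000
Gen 2 (rule 57): 1010110001011111
Gen 3 (rule 45): 1111100101110000
Gen 4 (rule 218): 1111111001111000
Gen 5 (rule 102): 0000001010001000
Gen 6 (rule 57): 1111100101100111
Gen 7 (rule 45): 1000000111000100
Gen 8 (rule 218): 0100001111101010
Gen 9 (rule 102): 1100010000111110
Gen 10 (rule 57): 1011001110100001
Gen 11 (rule 45): 1110001001101101

Answer: 1110001001101101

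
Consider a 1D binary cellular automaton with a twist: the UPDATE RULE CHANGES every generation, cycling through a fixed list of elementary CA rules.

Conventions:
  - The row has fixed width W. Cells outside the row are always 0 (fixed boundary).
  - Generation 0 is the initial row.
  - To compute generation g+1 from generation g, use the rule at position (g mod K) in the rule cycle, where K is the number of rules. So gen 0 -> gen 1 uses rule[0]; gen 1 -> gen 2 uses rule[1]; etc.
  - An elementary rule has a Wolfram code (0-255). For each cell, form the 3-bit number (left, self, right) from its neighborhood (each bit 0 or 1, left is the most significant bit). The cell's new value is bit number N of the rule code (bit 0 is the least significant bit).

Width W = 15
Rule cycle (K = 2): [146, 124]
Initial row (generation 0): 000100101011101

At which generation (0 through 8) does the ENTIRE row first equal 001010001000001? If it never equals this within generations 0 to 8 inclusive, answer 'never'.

Answer: never

Derivation:
Gen 0: 000100101011101
Gen 1 (rule 146): 001011000001000
Gen 2 (rule 124): 001111100001100
Gen 3 (rule 146): 010111010010010
Gen 4 (rule 124): 011101111011011
Gen 5 (rule 146): 101000110000000
Gen 6 (rule 124): 111100111000000
Gen 7 (rule 146): 011011010100000
Gen 8 (rule 124): 011111111110000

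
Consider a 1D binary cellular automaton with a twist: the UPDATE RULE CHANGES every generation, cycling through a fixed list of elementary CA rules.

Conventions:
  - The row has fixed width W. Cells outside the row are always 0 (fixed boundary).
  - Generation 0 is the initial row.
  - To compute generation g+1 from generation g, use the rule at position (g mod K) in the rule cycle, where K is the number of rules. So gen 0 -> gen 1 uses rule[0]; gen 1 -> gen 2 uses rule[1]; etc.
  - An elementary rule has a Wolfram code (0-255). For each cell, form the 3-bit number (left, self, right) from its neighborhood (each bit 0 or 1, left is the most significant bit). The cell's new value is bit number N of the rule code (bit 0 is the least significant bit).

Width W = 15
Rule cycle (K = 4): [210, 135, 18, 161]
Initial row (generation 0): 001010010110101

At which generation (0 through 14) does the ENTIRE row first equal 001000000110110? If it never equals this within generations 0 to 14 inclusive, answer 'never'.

Gen 0: 001010010110101
Gen 1 (rule 210): 010001100010000
Gen 2 (rule 135): 110110001110111
Gen 3 (rule 18): 000001010000000
Gen 4 (rule 161): 111100100111111
Gen 5 (rule 210): 011111011011111
Gen 6 (rule 135): 101110000001110
Gen 7 (rule 18): 000001000010001
Gen 8 (rule 161): 111100011000100
Gen 9 (rule 210): 011110101101010
Gen 10 (rule 135): 101100100001010
Gen 11 (rule 18): 000011010010001
Gen 12 (rule 161): 111000100000100
Gen 13 (rule 210): 011101010001010
Gen 14 (rule 135): 101001010111010

Answer: never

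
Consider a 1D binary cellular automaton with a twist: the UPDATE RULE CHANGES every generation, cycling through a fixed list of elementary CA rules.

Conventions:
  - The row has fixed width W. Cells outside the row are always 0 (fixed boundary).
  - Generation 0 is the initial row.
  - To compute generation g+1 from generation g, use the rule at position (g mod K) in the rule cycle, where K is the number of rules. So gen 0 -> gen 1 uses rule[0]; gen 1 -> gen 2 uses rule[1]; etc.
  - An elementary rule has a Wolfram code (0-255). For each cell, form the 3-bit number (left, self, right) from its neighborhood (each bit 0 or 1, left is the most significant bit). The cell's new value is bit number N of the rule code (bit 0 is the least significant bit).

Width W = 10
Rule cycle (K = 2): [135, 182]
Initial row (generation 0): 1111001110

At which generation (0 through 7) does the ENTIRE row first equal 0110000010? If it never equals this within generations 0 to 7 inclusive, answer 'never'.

Answer: 5

Derivation:
Gen 0: 1111001110
Gen 1 (rule 135): 0110010100
Gen 2 (rule 182): 1001111110
Gen 3 (rule 135): 1010111100
Gen 4 (rule 182): 1111011010
Gen 5 (rule 135): 0110000010
Gen 6 (rule 182): 1001000111
Gen 7 (rule 135): 1011011010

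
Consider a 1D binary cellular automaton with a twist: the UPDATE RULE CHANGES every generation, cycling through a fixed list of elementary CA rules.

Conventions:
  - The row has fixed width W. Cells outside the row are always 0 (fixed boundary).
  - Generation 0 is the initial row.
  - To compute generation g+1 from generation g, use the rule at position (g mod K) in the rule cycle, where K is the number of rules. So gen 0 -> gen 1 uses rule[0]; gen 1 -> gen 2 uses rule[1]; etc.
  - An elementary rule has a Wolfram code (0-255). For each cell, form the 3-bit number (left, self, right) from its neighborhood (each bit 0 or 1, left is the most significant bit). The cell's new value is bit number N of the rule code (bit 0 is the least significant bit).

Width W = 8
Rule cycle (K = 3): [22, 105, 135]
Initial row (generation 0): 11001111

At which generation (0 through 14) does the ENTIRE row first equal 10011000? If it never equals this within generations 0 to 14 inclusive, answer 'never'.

Answer: never

Derivation:
Gen 0: 11001111
Gen 1 (rule 22): 00110000
Gen 2 (rule 105): 10110111
Gen 3 (rule 135): 10000010
Gen 4 (rule 22): 11000111
Gen 5 (rule 105): 11010101
Gen 6 (rule 135): 00010101
Gen 7 (rule 22): 00110101
Gen 8 (rule 105): 10111010
Gen 9 (rule 135): 10010010
Gen 10 (rule 22): 11111111
Gen 11 (rule 105): 10000001
Gen 12 (rule 135): 10111111
Gen 13 (rule 22): 10000000
Gen 14 (rule 105): 00111111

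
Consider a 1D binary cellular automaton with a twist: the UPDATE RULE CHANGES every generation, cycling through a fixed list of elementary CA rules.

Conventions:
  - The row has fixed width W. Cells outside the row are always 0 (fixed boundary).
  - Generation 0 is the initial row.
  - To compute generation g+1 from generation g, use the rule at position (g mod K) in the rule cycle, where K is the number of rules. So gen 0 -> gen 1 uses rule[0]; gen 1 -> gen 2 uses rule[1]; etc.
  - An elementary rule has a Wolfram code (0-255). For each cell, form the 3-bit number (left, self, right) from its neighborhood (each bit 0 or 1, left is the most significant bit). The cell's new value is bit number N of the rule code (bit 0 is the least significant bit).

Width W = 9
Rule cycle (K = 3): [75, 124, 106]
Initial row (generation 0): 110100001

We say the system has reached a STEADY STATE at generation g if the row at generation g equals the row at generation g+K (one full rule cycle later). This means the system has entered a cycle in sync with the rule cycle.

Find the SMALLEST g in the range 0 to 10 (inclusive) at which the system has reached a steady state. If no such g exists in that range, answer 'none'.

Answer: 10

Derivation:
Gen 0: 110100001
Gen 1 (rule 75): 110001110
Gen 2 (rule 124): 111001011
Gen 3 (rule 106): 101010111
Gen 4 (rule 75): 000000101
Gen 5 (rule 124): 000000111
Gen 6 (rule 106): 000001101
Gen 7 (rule 75): 111111100
Gen 8 (rule 124): 100000110
Gen 9 (rule 106): 000001110
Gen 10 (rule 75): 111111010
Gen 11 (rule 124): 100001111
Gen 12 (rule 106): 000011001
Gen 13 (rule 75): 111111010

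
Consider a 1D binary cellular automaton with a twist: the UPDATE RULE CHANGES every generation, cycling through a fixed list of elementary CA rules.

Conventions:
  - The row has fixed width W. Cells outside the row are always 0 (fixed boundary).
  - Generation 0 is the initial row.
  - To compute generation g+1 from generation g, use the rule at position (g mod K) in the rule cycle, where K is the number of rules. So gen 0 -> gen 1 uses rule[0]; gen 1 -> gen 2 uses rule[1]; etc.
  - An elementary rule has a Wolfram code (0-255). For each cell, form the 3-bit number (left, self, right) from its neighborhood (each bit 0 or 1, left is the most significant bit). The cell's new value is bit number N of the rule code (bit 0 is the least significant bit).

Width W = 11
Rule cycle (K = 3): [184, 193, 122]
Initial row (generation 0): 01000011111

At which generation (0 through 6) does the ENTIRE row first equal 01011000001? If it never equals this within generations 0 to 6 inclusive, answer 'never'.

Gen 0: 01000011111
Gen 1 (rule 184): 00100011110
Gen 2 (rule 193): 10001001110
Gen 3 (rule 122): 01010111011
Gen 4 (rule 184): 00101110110
Gen 5 (rule 193): 10000110010
Gen 6 (rule 122): 01001111101

Answer: never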